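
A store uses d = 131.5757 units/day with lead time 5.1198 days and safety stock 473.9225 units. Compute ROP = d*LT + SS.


d*LT = 131.5757 * 5.1198 = 673.6413
ROP = 673.6413 + 473.9225 = 1147.5638

1147.5638 units


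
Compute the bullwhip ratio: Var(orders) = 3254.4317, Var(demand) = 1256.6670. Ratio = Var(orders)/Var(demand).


BW = 3254.4317 / 1256.6670 = 2.5897

2.5897


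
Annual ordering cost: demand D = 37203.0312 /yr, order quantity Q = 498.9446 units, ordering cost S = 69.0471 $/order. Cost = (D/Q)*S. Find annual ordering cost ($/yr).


Number of orders = D/Q = 74.5635
Cost = 74.5635 * 69.0471 = 5148.3901

5148.3901 $/yr


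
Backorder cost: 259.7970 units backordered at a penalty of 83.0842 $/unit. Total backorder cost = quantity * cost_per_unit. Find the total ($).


Total = 259.7970 * 83.0842 = 21585.0259

21585.0259 $


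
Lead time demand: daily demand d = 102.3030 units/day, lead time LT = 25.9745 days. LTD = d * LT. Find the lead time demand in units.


LTD = 102.3030 * 25.9745 = 2657.2693

2657.2693 units


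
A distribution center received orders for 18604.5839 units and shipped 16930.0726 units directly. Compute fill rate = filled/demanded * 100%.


FR = 16930.0726 / 18604.5839 * 100 = 90.9995

90.9995%


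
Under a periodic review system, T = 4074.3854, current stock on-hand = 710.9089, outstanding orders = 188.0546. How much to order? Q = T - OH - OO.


Inventory position = OH + OO = 710.9089 + 188.0546 = 898.9635
Q = 4074.3854 - 898.9635 = 3175.4219

3175.4219 units


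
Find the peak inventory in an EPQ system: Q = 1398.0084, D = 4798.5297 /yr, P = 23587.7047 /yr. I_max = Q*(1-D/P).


D/P = 0.2034
1 - D/P = 0.7966
I_max = 1398.0084 * 0.7966 = 1113.6066

1113.6066 units


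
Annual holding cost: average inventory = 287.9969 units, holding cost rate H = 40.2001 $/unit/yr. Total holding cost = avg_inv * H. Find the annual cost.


Cost = 287.9969 * 40.2001 = 11577.5042

11577.5042 $/yr


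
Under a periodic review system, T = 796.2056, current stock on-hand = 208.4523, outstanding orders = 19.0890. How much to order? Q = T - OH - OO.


Inventory position = OH + OO = 208.4523 + 19.0890 = 227.5413
Q = 796.2056 - 227.5413 = 568.6643

568.6643 units


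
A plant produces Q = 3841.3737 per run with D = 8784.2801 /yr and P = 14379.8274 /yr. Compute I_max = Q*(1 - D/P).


D/P = 0.6109
1 - D/P = 0.3891
I_max = 3841.3737 * 0.3891 = 1494.7737

1494.7737 units


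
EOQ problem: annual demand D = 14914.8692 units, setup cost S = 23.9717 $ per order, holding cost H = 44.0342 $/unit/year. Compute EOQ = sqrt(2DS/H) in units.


2*D*S = 2 * 14914.8692 * 23.9717 = 715069.5400
2*D*S/H = 16238.9584
EOQ = sqrt(16238.9584) = 127.4322

127.4322 units


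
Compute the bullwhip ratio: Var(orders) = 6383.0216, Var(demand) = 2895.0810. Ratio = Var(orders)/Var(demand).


BW = 6383.0216 / 2895.0810 = 2.2048

2.2048


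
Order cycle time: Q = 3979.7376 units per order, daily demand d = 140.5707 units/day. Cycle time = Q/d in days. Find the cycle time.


Cycle = 3979.7376 / 140.5707 = 28.3113

28.3113 days


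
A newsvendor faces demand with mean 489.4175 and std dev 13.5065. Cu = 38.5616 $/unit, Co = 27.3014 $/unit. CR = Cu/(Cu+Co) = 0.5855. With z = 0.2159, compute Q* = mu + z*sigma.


CR = Cu/(Cu+Co) = 38.5616/(38.5616+27.3014) = 0.5855
z = 0.2159
Q* = 489.4175 + 0.2159 * 13.5065 = 492.3336

492.3336 units


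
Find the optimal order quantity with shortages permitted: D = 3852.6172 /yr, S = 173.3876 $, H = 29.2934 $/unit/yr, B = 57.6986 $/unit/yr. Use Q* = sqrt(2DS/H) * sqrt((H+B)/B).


sqrt(2DS/H) = 213.5586
sqrt((H+B)/B) = 1.2279
Q* = 213.5586 * 1.2279 = 262.2250

262.2250 units


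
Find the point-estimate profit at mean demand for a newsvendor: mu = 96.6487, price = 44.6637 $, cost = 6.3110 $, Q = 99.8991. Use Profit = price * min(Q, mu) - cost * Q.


Sales at mu = min(99.8991, 96.6487) = 96.6487
Revenue = 44.6637 * 96.6487 = 4316.6885
Total cost = 6.3110 * 99.8991 = 630.4632
Profit = 4316.6885 - 630.4632 = 3686.2253

3686.2253 $


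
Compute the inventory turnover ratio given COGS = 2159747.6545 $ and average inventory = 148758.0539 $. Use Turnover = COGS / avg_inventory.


Turnover = 2159747.6545 / 148758.0539 = 14.5185

14.5185


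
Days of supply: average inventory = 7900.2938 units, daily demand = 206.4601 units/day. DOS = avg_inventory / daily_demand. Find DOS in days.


DOS = 7900.2938 / 206.4601 = 38.2655

38.2655 days


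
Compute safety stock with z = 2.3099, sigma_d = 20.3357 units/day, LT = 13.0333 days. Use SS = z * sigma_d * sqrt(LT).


sqrt(LT) = sqrt(13.0333) = 3.6102
SS = 2.3099 * 20.3357 * 3.6102 = 169.5819

169.5819 units


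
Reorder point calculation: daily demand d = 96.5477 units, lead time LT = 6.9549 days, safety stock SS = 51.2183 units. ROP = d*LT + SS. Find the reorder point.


d*LT = 96.5477 * 6.9549 = 671.4796
ROP = 671.4796 + 51.2183 = 722.6979

722.6979 units


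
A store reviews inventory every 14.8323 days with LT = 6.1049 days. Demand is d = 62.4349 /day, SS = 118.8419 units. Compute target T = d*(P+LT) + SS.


P + LT = 20.9372
d*(P+LT) = 62.4349 * 20.9372 = 1307.2120
T = 1307.2120 + 118.8419 = 1426.0539

1426.0539 units


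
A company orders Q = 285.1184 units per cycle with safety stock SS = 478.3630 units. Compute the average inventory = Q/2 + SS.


Q/2 = 142.5592
Avg = 142.5592 + 478.3630 = 620.9222

620.9222 units


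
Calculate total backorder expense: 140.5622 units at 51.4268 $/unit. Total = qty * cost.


Total = 140.5622 * 51.4268 = 7228.6641

7228.6641 $


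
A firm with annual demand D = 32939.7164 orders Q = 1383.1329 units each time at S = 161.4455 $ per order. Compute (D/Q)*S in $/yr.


Number of orders = D/Q = 23.8153
Cost = 23.8153 * 161.4455 = 3844.8720

3844.8720 $/yr


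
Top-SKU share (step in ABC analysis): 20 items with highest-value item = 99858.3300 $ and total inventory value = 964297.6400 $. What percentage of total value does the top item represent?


Top item = 99858.3300
Total = 964297.6400
Percentage = 99858.3300 / 964297.6400 * 100 = 10.3556

10.3556%


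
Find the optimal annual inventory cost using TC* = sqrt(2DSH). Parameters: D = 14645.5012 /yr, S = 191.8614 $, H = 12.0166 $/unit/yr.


2*D*S*H = 67531041.6257
TC* = sqrt(67531041.6257) = 8217.7273

8217.7273 $/yr


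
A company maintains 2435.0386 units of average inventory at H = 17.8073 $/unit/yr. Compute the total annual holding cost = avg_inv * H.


Cost = 2435.0386 * 17.8073 = 43361.4629

43361.4629 $/yr


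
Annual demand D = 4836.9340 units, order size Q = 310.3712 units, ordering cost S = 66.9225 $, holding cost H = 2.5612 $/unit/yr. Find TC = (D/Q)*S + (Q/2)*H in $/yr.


Ordering cost = D*S/Q = 1042.9438
Holding cost = Q*H/2 = 397.4614
TC = 1042.9438 + 397.4614 = 1440.4051

1440.4051 $/yr


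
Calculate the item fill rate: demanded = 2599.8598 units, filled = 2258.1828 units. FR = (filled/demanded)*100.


FR = 2258.1828 / 2599.8598 * 100 = 86.8579

86.8579%


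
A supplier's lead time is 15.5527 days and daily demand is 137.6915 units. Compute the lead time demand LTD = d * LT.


LTD = 137.6915 * 15.5527 = 2141.4746

2141.4746 units


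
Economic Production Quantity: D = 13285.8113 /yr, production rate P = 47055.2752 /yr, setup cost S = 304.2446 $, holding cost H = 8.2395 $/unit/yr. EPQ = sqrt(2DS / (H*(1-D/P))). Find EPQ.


1 - D/P = 1 - 0.2823 = 0.7177
H*(1-D/P) = 5.9131
2DS = 8084272.6893
EPQ = sqrt(1367175.4387) = 1169.2628

1169.2628 units


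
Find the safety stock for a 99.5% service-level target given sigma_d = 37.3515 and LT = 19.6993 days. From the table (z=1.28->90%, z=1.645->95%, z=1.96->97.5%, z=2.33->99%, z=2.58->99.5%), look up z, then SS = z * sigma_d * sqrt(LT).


From the table, SL = 99.5% corresponds to z = 2.58
sqrt(LT) = sqrt(19.6993) = 4.4384
SS = 2.58 * 37.3515 * 4.4384 = 427.7137

427.7137 units


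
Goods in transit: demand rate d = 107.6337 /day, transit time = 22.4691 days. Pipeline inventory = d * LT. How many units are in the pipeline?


Pipeline = 107.6337 * 22.4691 = 2418.4324

2418.4324 units


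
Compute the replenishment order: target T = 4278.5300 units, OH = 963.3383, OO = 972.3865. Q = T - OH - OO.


Inventory position = OH + OO = 963.3383 + 972.3865 = 1935.7248
Q = 4278.5300 - 1935.7248 = 2342.8052

2342.8052 units


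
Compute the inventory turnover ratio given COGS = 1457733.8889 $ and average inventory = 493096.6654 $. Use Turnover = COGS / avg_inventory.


Turnover = 1457733.8889 / 493096.6654 = 2.9563

2.9563


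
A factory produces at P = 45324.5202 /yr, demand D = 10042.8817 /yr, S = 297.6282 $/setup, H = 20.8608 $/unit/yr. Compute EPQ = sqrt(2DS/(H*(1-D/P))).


1 - D/P = 1 - 0.2216 = 0.7784
H*(1-D/P) = 16.2385
2DS = 5978089.6064
EPQ = sqrt(368142.4775) = 606.7475

606.7475 units


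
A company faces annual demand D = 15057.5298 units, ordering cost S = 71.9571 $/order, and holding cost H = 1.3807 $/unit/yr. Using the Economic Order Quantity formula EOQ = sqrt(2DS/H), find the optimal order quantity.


2*D*S = 2 * 15057.5298 * 71.9571 = 2166992.3551
2*D*S/H = 1569488.1981
EOQ = sqrt(1569488.1981) = 1252.7922

1252.7922 units


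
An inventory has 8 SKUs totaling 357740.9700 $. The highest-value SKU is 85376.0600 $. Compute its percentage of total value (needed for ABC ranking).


Top item = 85376.0600
Total = 357740.9700
Percentage = 85376.0600 / 357740.9700 * 100 = 23.8653

23.8653%


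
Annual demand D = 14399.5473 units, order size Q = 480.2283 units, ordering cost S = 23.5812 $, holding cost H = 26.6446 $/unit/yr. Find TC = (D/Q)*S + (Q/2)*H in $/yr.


Ordering cost = D*S/Q = 707.0775
Holding cost = Q*H/2 = 6397.7455
TC = 707.0775 + 6397.7455 = 7104.8229

7104.8229 $/yr


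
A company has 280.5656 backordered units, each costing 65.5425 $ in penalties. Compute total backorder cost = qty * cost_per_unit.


Total = 280.5656 * 65.5425 = 18388.9708

18388.9708 $


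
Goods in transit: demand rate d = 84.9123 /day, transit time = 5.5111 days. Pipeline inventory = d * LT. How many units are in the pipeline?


Pipeline = 84.9123 * 5.5111 = 467.9602

467.9602 units


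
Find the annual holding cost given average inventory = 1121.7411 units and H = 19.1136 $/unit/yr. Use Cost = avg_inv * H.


Cost = 1121.7411 * 19.1136 = 21440.5107

21440.5107 $/yr


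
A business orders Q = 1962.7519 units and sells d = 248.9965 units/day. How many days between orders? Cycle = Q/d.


Cycle = 1962.7519 / 248.9965 = 7.8826

7.8826 days


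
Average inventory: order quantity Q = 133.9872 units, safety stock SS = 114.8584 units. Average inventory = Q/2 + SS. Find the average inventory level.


Q/2 = 66.9936
Avg = 66.9936 + 114.8584 = 181.8520

181.8520 units


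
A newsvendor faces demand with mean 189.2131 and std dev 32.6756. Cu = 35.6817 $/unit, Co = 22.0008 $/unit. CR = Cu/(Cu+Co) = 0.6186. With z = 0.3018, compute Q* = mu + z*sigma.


CR = Cu/(Cu+Co) = 35.6817/(35.6817+22.0008) = 0.6186
z = 0.3018
Q* = 189.2131 + 0.3018 * 32.6756 = 199.0746

199.0746 units


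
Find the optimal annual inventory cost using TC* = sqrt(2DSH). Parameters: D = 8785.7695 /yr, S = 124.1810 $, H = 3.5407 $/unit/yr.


2*D*S*H = 7725988.9832
TC* = sqrt(7725988.9832) = 2779.5663

2779.5663 $/yr


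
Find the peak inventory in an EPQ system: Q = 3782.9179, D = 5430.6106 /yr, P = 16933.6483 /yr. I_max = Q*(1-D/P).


D/P = 0.3207
1 - D/P = 0.6793
I_max = 3782.9179 * 0.6793 = 2569.7385

2569.7385 units


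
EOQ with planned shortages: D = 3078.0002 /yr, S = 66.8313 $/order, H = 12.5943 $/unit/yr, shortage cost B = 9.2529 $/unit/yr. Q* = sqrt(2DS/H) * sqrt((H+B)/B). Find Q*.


sqrt(2DS/H) = 180.7392
sqrt((H+B)/B) = 1.5366
Q* = 180.7392 * 1.5366 = 277.7226

277.7226 units


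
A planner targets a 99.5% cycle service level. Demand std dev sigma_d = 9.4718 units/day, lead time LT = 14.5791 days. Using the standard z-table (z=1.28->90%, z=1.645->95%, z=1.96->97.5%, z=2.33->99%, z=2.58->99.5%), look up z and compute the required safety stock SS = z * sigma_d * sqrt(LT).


From the table, SL = 99.5% corresponds to z = 2.58
sqrt(LT) = sqrt(14.5791) = 3.8183
SS = 2.58 * 9.4718 * 3.8183 = 93.3077

93.3077 units


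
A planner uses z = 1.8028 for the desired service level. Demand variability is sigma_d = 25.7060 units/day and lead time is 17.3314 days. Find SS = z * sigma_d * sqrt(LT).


sqrt(LT) = sqrt(17.3314) = 4.1631
SS = 1.8028 * 25.7060 * 4.1631 = 192.9296

192.9296 units


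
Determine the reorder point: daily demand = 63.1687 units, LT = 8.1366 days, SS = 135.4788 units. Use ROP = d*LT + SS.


d*LT = 63.1687 * 8.1366 = 513.9784
ROP = 513.9784 + 135.4788 = 649.4572

649.4572 units


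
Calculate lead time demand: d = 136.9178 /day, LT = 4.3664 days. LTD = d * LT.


LTD = 136.9178 * 4.3664 = 597.8379

597.8379 units


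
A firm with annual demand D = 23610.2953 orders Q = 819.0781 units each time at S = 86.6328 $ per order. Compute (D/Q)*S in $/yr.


Number of orders = D/Q = 28.8255
Cost = 28.8255 * 86.6328 = 2497.2295

2497.2295 $/yr


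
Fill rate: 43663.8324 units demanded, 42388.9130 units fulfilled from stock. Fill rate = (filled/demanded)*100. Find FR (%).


FR = 42388.9130 / 43663.8324 * 100 = 97.0801

97.0801%


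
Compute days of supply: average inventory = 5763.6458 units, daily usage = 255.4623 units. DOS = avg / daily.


DOS = 5763.6458 / 255.4623 = 22.5616

22.5616 days


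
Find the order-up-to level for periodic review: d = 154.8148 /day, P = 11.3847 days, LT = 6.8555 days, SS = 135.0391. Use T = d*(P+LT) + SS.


P + LT = 18.2402
d*(P+LT) = 154.8148 * 18.2402 = 2823.8529
T = 2823.8529 + 135.0391 = 2958.8920

2958.8920 units


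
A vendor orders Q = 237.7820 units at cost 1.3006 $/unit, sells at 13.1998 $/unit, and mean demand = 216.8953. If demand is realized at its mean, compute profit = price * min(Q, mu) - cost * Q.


Sales at mu = min(237.7820, 216.8953) = 216.8953
Revenue = 13.1998 * 216.8953 = 2862.9746
Total cost = 1.3006 * 237.7820 = 309.2593
Profit = 2862.9746 - 309.2593 = 2553.7153

2553.7153 $


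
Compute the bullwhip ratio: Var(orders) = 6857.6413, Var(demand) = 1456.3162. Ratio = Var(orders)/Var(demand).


BW = 6857.6413 / 1456.3162 = 4.7089

4.7089


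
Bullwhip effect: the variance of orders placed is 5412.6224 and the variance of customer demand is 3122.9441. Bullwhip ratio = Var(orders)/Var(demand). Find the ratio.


BW = 5412.6224 / 3122.9441 = 1.7332

1.7332


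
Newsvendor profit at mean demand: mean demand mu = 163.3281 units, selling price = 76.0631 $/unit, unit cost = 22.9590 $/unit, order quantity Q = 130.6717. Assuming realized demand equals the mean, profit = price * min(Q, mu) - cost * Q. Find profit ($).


Sales at mu = min(130.6717, 163.3281) = 130.6717
Revenue = 76.0631 * 130.6717 = 9939.2946
Total cost = 22.9590 * 130.6717 = 3000.0916
Profit = 9939.2946 - 3000.0916 = 6939.2030

6939.2030 $


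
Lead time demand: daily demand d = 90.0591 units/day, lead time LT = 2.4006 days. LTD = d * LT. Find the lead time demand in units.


LTD = 90.0591 * 2.4006 = 216.1959

216.1959 units


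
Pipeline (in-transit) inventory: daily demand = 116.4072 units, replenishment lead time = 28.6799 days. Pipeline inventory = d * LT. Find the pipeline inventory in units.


Pipeline = 116.4072 * 28.6799 = 3338.5469

3338.5469 units


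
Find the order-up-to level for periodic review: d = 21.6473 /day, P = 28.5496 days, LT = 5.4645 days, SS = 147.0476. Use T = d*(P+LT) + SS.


P + LT = 34.0141
d*(P+LT) = 21.6473 * 34.0141 = 736.3134
T = 736.3134 + 147.0476 = 883.3610

883.3610 units


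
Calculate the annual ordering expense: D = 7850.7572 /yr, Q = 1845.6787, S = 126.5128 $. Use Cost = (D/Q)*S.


Number of orders = D/Q = 4.2536
Cost = 4.2536 * 126.5128 = 538.1334

538.1334 $/yr


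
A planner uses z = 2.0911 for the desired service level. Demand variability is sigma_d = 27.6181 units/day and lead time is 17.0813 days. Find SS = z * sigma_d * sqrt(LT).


sqrt(LT) = sqrt(17.0813) = 4.1330
SS = 2.0911 * 27.6181 * 4.1330 = 238.6872

238.6872 units


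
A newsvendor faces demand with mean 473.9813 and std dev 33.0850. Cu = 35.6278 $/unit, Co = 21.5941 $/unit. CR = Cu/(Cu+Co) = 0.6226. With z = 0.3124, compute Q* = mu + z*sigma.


CR = Cu/(Cu+Co) = 35.6278/(35.6278+21.5941) = 0.6226
z = 0.3124
Q* = 473.9813 + 0.3124 * 33.0850 = 484.3171

484.3171 units


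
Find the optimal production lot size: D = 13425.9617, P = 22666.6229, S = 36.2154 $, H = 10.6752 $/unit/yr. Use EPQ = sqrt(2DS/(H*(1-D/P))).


1 - D/P = 1 - 0.5923 = 0.4077
H*(1-D/P) = 4.3520
2DS = 972453.1467
EPQ = sqrt(223447.9824) = 472.7028

472.7028 units


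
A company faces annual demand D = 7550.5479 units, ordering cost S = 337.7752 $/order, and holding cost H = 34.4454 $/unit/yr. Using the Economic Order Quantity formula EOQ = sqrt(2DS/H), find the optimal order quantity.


2*D*S = 2 * 7550.5479 * 337.7752 = 5100775.6541
2*D*S/H = 148082.9270
EOQ = sqrt(148082.9270) = 384.8154

384.8154 units


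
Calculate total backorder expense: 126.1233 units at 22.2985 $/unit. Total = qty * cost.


Total = 126.1233 * 22.2985 = 2812.3604

2812.3604 $


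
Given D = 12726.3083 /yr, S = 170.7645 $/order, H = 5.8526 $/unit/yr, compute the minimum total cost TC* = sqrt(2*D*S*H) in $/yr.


2*D*S*H = 25437760.2309
TC* = sqrt(25437760.2309) = 5043.5860

5043.5860 $/yr


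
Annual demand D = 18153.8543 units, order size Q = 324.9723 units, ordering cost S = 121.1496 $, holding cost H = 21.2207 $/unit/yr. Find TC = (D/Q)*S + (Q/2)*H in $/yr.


Ordering cost = D*S/Q = 6767.7528
Holding cost = Q*H/2 = 3448.0698
TC = 6767.7528 + 3448.0698 = 10215.8226

10215.8226 $/yr


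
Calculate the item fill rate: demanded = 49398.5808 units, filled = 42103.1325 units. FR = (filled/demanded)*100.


FR = 42103.1325 / 49398.5808 * 100 = 85.2315

85.2315%


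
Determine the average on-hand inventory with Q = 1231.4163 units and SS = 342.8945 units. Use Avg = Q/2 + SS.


Q/2 = 615.7082
Avg = 615.7082 + 342.8945 = 958.6027

958.6027 units


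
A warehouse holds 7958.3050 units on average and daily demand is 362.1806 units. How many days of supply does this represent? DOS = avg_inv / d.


DOS = 7958.3050 / 362.1806 = 21.9733

21.9733 days


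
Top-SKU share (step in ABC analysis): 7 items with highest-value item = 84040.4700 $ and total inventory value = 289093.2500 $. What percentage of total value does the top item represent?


Top item = 84040.4700
Total = 289093.2500
Percentage = 84040.4700 / 289093.2500 * 100 = 29.0704

29.0704%


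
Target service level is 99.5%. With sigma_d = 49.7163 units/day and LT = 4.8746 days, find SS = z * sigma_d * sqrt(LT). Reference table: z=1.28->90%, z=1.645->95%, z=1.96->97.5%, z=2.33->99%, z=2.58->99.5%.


From the table, SL = 99.5% corresponds to z = 2.58
sqrt(LT) = sqrt(4.8746) = 2.2078
SS = 2.58 * 49.7163 * 2.2078 = 283.1966

283.1966 units


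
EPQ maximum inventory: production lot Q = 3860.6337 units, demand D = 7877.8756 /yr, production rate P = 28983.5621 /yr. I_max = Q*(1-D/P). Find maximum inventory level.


D/P = 0.2718
1 - D/P = 0.7282
I_max = 3860.6337 * 0.7282 = 2811.2944

2811.2944 units


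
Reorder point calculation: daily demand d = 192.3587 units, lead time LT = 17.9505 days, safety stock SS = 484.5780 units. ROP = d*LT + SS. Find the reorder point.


d*LT = 192.3587 * 17.9505 = 3452.9348
ROP = 3452.9348 + 484.5780 = 3937.5128

3937.5128 units


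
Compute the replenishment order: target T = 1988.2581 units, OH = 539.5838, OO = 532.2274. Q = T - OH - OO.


Inventory position = OH + OO = 539.5838 + 532.2274 = 1071.8112
Q = 1988.2581 - 1071.8112 = 916.4469

916.4469 units


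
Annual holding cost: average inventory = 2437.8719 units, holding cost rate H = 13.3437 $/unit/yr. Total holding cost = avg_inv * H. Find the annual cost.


Cost = 2437.8719 * 13.3437 = 32530.2313

32530.2313 $/yr


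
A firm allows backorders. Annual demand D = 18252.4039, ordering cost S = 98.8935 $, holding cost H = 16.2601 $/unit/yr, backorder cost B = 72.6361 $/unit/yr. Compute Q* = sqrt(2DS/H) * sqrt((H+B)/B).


sqrt(2DS/H) = 471.1913
sqrt((H+B)/B) = 1.1063
Q* = 471.1913 * 1.1063 = 521.2699

521.2699 units


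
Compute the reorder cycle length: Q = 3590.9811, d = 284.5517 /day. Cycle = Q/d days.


Cycle = 3590.9811 / 284.5517 = 12.6198

12.6198 days


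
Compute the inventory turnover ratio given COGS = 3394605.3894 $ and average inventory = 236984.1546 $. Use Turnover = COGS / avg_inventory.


Turnover = 3394605.3894 / 236984.1546 = 14.3242

14.3242


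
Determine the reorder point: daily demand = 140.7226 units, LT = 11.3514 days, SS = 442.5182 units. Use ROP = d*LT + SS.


d*LT = 140.7226 * 11.3514 = 1597.3985
ROP = 1597.3985 + 442.5182 = 2039.9167

2039.9167 units


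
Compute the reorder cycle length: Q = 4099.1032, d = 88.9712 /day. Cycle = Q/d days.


Cycle = 4099.1032 / 88.9712 = 46.0722

46.0722 days


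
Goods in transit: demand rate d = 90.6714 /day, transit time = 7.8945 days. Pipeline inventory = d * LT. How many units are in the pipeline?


Pipeline = 90.6714 * 7.8945 = 715.8054

715.8054 units


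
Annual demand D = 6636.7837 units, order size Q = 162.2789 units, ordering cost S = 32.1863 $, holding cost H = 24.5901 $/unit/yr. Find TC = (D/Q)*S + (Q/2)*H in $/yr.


Ordering cost = D*S/Q = 1316.3357
Holding cost = Q*H/2 = 1995.2272
TC = 1316.3357 + 1995.2272 = 3311.5629

3311.5629 $/yr


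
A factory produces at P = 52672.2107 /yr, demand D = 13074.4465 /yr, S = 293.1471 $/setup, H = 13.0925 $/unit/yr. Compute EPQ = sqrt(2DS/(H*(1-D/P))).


1 - D/P = 1 - 0.2482 = 0.7518
H*(1-D/P) = 9.8426
2DS = 7665472.1512
EPQ = sqrt(778802.2704) = 882.4977

882.4977 units


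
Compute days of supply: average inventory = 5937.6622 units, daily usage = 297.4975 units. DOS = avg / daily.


DOS = 5937.6622 / 297.4975 = 19.9587

19.9587 days


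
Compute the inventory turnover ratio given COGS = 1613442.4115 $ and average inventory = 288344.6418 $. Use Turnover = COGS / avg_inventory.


Turnover = 1613442.4115 / 288344.6418 = 5.5955

5.5955


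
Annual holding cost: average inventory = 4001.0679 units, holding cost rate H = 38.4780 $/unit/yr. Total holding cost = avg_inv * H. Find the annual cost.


Cost = 4001.0679 * 38.4780 = 153953.0907

153953.0907 $/yr


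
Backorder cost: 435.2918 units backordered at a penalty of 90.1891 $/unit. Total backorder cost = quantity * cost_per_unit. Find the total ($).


Total = 435.2918 * 90.1891 = 39258.5757

39258.5757 $


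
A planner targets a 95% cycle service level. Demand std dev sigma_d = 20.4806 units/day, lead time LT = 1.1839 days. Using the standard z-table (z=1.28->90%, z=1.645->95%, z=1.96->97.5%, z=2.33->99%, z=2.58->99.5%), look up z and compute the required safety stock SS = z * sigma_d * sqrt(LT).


From the table, SL = 95% corresponds to z = 1.645
sqrt(LT) = sqrt(1.1839) = 1.0881
SS = 1.645 * 20.4806 * 1.0881 = 36.6578

36.6578 units


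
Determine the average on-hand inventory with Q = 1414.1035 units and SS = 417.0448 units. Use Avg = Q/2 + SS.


Q/2 = 707.0517
Avg = 707.0517 + 417.0448 = 1124.0965

1124.0965 units


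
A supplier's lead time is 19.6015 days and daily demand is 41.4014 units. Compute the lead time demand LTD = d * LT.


LTD = 41.4014 * 19.6015 = 811.5295

811.5295 units


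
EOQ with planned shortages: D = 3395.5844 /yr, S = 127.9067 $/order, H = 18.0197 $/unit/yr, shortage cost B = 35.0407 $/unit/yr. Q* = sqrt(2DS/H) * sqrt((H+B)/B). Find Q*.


sqrt(2DS/H) = 219.5559
sqrt((H+B)/B) = 1.2305
Q* = 219.5559 * 1.2305 = 270.1743

270.1743 units


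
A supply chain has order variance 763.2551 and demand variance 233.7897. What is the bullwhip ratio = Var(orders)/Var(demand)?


BW = 763.2551 / 233.7897 = 3.2647

3.2647


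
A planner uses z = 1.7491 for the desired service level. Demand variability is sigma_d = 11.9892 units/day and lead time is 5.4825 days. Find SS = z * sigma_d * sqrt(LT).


sqrt(LT) = sqrt(5.4825) = 2.3415
SS = 1.7491 * 11.9892 * 2.3415 = 49.1014

49.1014 units


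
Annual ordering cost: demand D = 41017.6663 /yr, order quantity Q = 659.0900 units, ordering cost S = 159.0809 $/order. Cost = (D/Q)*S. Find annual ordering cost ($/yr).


Number of orders = D/Q = 62.2338
Cost = 62.2338 * 159.0809 = 9900.2068

9900.2068 $/yr


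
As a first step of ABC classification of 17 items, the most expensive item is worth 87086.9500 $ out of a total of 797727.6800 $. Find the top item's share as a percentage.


Top item = 87086.9500
Total = 797727.6800
Percentage = 87086.9500 / 797727.6800 * 100 = 10.9169

10.9169%


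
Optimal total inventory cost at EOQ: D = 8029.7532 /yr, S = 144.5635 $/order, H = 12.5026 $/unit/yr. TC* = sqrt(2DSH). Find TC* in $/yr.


2*D*S*H = 29026266.8762
TC* = sqrt(29026266.8762) = 5387.6031

5387.6031 $/yr


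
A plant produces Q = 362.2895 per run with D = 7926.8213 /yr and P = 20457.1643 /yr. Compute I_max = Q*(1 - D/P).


D/P = 0.3875
1 - D/P = 0.6125
I_max = 362.2895 * 0.6125 = 221.9082

221.9082 units


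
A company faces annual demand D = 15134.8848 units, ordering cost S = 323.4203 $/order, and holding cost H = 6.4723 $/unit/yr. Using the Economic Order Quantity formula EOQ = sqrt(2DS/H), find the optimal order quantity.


2*D*S = 2 * 15134.8848 * 323.4203 = 9789857.9650
2*D*S/H = 1512577.9035
EOQ = sqrt(1512577.9035) = 1229.8691

1229.8691 units


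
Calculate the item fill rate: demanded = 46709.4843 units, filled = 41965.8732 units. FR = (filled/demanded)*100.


FR = 41965.8732 / 46709.4843 * 100 = 89.8444

89.8444%


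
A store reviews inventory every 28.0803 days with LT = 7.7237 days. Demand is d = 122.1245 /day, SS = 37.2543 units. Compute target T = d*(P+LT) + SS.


P + LT = 35.8040
d*(P+LT) = 122.1245 * 35.8040 = 4372.5456
T = 4372.5456 + 37.2543 = 4409.7999

4409.7999 units


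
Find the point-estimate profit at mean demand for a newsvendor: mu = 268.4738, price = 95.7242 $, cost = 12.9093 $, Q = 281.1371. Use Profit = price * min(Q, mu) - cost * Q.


Sales at mu = min(281.1371, 268.4738) = 268.4738
Revenue = 95.7242 * 268.4738 = 25699.4397
Total cost = 12.9093 * 281.1371 = 3629.2832
Profit = 25699.4397 - 3629.2832 = 22070.1566

22070.1566 $


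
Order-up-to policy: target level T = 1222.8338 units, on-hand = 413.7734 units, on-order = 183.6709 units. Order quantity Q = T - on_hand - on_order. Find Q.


Inventory position = OH + OO = 413.7734 + 183.6709 = 597.4443
Q = 1222.8338 - 597.4443 = 625.3895

625.3895 units


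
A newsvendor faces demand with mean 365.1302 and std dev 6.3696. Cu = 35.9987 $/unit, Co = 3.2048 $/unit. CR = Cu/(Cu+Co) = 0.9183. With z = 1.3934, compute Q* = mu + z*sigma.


CR = Cu/(Cu+Co) = 35.9987/(35.9987+3.2048) = 0.9183
z = 1.3934
Q* = 365.1302 + 1.3934 * 6.3696 = 374.0056

374.0056 units


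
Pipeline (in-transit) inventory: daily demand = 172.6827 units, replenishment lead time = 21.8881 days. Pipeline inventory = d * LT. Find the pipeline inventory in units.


Pipeline = 172.6827 * 21.8881 = 3779.6962

3779.6962 units


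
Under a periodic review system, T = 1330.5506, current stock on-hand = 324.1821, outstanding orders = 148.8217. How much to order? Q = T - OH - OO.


Inventory position = OH + OO = 324.1821 + 148.8217 = 473.0038
Q = 1330.5506 - 473.0038 = 857.5468

857.5468 units


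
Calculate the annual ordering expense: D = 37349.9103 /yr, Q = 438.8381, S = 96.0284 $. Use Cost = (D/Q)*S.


Number of orders = D/Q = 85.1109
Cost = 85.1109 * 96.0284 = 8173.0646

8173.0646 $/yr


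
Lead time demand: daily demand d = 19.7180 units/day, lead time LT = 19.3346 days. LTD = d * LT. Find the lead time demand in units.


LTD = 19.7180 * 19.3346 = 381.2396

381.2396 units


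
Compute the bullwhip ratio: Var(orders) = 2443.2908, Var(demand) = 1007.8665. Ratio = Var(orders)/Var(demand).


BW = 2443.2908 / 1007.8665 = 2.4242

2.4242


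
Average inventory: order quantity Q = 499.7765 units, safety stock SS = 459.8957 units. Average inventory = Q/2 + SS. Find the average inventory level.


Q/2 = 249.8882
Avg = 249.8882 + 459.8957 = 709.7840

709.7840 units


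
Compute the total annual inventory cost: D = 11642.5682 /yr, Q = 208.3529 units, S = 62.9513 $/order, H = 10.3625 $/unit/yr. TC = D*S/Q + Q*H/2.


Ordering cost = D*S/Q = 3517.6607
Holding cost = Q*H/2 = 1079.5285
TC = 3517.6607 + 1079.5285 = 4597.1891

4597.1891 $/yr


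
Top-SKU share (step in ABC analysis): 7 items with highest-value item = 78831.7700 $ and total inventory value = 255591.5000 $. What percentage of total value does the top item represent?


Top item = 78831.7700
Total = 255591.5000
Percentage = 78831.7700 / 255591.5000 * 100 = 30.8429

30.8429%


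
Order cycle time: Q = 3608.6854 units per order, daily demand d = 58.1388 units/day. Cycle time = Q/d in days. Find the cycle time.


Cycle = 3608.6854 / 58.1388 = 62.0702

62.0702 days


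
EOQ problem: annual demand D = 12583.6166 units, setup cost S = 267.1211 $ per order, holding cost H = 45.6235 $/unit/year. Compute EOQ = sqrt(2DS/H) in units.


2*D*S = 2 * 12583.6166 * 267.1211 = 6722699.0163
2*D*S/H = 147351.6722
EOQ = sqrt(147351.6722) = 383.8641

383.8641 units


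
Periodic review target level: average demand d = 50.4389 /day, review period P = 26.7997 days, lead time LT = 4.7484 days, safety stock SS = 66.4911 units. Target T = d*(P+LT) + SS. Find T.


P + LT = 31.5481
d*(P+LT) = 50.4389 * 31.5481 = 1591.2515
T = 1591.2515 + 66.4911 = 1657.7426

1657.7426 units


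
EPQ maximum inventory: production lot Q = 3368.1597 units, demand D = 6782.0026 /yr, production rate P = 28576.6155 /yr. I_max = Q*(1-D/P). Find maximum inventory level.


D/P = 0.2373
1 - D/P = 0.7627
I_max = 3368.1597 * 0.7627 = 2568.8044

2568.8044 units


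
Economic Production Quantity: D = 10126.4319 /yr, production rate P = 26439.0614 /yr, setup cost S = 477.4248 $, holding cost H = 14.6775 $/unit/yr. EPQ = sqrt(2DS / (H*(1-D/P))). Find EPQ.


1 - D/P = 1 - 0.3830 = 0.6170
H*(1-D/P) = 9.0559
2DS = 9669219.4491
EPQ = sqrt(1067729.8614) = 1033.3101

1033.3101 units


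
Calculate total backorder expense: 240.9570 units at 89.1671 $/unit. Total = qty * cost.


Total = 240.9570 * 89.1671 = 21485.4369

21485.4369 $


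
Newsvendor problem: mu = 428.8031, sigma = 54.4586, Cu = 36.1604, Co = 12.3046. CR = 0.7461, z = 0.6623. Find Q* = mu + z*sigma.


CR = Cu/(Cu+Co) = 36.1604/(36.1604+12.3046) = 0.7461
z = 0.6623
Q* = 428.8031 + 0.6623 * 54.4586 = 464.8710

464.8710 units


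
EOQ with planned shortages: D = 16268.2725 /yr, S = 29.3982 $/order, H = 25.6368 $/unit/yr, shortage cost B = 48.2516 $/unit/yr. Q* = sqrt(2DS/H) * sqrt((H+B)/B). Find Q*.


sqrt(2DS/H) = 193.1587
sqrt((H+B)/B) = 1.2375
Q* = 193.1587 * 1.2375 = 239.0267

239.0267 units


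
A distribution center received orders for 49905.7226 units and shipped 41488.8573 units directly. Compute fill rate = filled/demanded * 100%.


FR = 41488.8573 / 49905.7226 * 100 = 83.1345

83.1345%


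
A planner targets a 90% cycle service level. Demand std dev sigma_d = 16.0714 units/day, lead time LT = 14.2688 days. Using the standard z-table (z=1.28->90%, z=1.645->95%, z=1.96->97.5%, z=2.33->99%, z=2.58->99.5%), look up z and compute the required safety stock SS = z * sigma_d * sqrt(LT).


From the table, SL = 90% corresponds to z = 1.28
sqrt(LT) = sqrt(14.2688) = 3.7774
SS = 1.28 * 16.0714 * 3.7774 = 77.7065

77.7065 units


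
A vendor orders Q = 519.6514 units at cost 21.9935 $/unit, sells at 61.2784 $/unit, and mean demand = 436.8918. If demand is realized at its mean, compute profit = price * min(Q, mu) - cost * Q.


Sales at mu = min(519.6514, 436.8918) = 436.8918
Revenue = 61.2784 * 436.8918 = 26772.0305
Total cost = 21.9935 * 519.6514 = 11428.9531
Profit = 26772.0305 - 11428.9531 = 15343.0774

15343.0774 $


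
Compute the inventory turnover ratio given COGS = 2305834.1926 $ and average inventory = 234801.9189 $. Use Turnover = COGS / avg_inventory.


Turnover = 2305834.1926 / 234801.9189 = 9.8203

9.8203


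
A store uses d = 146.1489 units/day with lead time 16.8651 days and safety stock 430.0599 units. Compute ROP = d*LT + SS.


d*LT = 146.1489 * 16.8651 = 2464.8158
ROP = 2464.8158 + 430.0599 = 2894.8757

2894.8757 units


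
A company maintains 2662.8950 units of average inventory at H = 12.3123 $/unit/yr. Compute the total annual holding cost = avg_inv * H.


Cost = 2662.8950 * 12.3123 = 32786.3621

32786.3621 $/yr


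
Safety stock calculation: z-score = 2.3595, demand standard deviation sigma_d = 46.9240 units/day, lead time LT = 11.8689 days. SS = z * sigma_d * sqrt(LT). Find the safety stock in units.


sqrt(LT) = sqrt(11.8689) = 3.4451
SS = 2.3595 * 46.9240 * 3.4451 = 381.4347

381.4347 units


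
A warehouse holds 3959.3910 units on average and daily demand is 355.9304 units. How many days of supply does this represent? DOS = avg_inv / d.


DOS = 3959.3910 / 355.9304 = 11.1241

11.1241 days


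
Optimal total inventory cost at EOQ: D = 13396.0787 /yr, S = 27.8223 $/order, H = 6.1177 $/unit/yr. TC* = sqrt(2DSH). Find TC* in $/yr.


2*D*S*H = 4560252.5132
TC* = sqrt(4560252.5132) = 2135.4748

2135.4748 $/yr


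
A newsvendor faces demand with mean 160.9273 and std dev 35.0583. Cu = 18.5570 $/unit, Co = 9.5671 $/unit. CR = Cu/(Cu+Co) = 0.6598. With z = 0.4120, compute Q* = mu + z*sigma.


CR = Cu/(Cu+Co) = 18.5570/(18.5570+9.5671) = 0.6598
z = 0.4120
Q* = 160.9273 + 0.4120 * 35.0583 = 175.3713

175.3713 units


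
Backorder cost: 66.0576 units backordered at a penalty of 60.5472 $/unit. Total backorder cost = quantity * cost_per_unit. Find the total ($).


Total = 66.0576 * 60.5472 = 3999.6027

3999.6027 $


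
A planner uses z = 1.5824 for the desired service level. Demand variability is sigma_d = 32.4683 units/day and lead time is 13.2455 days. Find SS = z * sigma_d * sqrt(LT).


sqrt(LT) = sqrt(13.2455) = 3.6394
SS = 1.5824 * 32.4683 * 3.6394 = 186.9864

186.9864 units


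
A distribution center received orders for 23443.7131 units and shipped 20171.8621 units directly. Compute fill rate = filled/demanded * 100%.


FR = 20171.8621 / 23443.7131 * 100 = 86.0438

86.0438%


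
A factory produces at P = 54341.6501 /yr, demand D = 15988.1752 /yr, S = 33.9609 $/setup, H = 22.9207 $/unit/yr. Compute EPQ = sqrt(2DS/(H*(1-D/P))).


1 - D/P = 1 - 0.2942 = 0.7058
H*(1-D/P) = 16.1771
2DS = 1085945.6383
EPQ = sqrt(67128.7117) = 259.0921

259.0921 units


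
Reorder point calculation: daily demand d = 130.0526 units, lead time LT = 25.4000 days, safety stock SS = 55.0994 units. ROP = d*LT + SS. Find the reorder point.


d*LT = 130.0526 * 25.4000 = 3303.3360
ROP = 3303.3360 + 55.0994 = 3358.4354

3358.4354 units


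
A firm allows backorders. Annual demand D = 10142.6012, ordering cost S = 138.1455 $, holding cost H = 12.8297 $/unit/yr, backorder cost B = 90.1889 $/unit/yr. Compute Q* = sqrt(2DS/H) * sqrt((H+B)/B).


sqrt(2DS/H) = 467.3581
sqrt((H+B)/B) = 1.0688
Q* = 467.3581 * 1.0688 = 499.4949

499.4949 units


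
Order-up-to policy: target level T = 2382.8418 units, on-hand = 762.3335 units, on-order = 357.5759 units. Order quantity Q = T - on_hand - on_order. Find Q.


Inventory position = OH + OO = 762.3335 + 357.5759 = 1119.9094
Q = 2382.8418 - 1119.9094 = 1262.9324

1262.9324 units


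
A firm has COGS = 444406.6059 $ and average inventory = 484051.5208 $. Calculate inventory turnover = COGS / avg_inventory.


Turnover = 444406.6059 / 484051.5208 = 0.9181

0.9181


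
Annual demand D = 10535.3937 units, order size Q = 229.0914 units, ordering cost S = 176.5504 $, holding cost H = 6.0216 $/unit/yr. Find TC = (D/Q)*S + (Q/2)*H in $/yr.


Ordering cost = D*S/Q = 8119.1523
Holding cost = Q*H/2 = 689.7484
TC = 8119.1523 + 689.7484 = 8808.9007

8808.9007 $/yr


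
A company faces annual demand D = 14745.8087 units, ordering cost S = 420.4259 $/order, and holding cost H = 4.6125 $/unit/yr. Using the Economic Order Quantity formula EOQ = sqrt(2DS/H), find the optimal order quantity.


2*D*S = 2 * 14745.8087 * 420.4259 = 12399039.7879
2*D*S/H = 2688138.7074
EOQ = sqrt(2688138.7074) = 1639.5544

1639.5544 units


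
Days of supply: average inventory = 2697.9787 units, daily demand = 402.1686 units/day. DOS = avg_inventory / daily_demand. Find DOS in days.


DOS = 2697.9787 / 402.1686 = 6.7086

6.7086 days


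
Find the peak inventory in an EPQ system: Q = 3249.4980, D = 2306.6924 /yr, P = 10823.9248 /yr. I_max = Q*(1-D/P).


D/P = 0.2131
1 - D/P = 0.7869
I_max = 3249.4980 * 0.7869 = 2556.9957

2556.9957 units


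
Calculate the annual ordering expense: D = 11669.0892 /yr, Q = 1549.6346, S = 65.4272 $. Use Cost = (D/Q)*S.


Number of orders = D/Q = 7.5302
Cost = 7.5302 * 65.4272 = 492.6812

492.6812 $/yr


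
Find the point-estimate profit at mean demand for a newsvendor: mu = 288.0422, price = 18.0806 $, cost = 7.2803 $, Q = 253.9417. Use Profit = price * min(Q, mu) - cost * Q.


Sales at mu = min(253.9417, 288.0422) = 253.9417
Revenue = 18.0806 * 253.9417 = 4591.4183
Total cost = 7.2803 * 253.9417 = 1848.7718
Profit = 4591.4183 - 1848.7718 = 2742.6465

2742.6465 $


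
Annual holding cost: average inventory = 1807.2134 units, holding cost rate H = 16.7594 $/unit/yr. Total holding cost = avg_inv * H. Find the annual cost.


Cost = 1807.2134 * 16.7594 = 30287.8123

30287.8123 $/yr


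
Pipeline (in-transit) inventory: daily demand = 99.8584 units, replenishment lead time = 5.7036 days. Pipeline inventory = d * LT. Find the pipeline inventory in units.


Pipeline = 99.8584 * 5.7036 = 569.5524

569.5524 units


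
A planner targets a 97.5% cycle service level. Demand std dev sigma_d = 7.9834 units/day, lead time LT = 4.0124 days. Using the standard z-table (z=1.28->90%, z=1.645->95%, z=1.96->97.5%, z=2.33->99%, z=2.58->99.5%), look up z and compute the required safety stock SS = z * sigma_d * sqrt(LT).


From the table, SL = 97.5% corresponds to z = 1.96
sqrt(LT) = sqrt(4.0124) = 2.0031
SS = 1.96 * 7.9834 * 2.0031 = 31.3434

31.3434 units


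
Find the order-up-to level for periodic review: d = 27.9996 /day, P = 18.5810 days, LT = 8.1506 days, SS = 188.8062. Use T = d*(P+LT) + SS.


P + LT = 26.7316
d*(P+LT) = 27.9996 * 26.7316 = 748.4741
T = 748.4741 + 188.8062 = 937.2803

937.2803 units


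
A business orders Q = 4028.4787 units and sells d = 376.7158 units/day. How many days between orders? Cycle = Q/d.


Cycle = 4028.4787 / 376.7158 = 10.6937

10.6937 days


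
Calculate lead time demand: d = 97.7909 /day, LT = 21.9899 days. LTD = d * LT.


LTD = 97.7909 * 21.9899 = 2150.4121

2150.4121 units


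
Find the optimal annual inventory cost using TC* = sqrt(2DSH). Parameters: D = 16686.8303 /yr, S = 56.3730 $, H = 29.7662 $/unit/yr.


2*D*S*H = 56001335.9764
TC* = sqrt(56001335.9764) = 7483.4040

7483.4040 $/yr


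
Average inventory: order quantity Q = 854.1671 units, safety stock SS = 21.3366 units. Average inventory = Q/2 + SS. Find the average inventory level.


Q/2 = 427.0836
Avg = 427.0836 + 21.3366 = 448.4201

448.4201 units


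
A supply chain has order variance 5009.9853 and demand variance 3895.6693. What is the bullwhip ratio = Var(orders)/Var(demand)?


BW = 5009.9853 / 3895.6693 = 1.2860

1.2860


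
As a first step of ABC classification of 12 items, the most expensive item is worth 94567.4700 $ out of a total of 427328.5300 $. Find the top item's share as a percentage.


Top item = 94567.4700
Total = 427328.5300
Percentage = 94567.4700 / 427328.5300 * 100 = 22.1299

22.1299%
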